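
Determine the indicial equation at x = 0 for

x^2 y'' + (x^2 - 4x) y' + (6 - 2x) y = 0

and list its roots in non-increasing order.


Divide by x^2 to reach normal form y'' + P_1(x) y' + P_2(x) y = 0 with P_1(x) = 1 - 4/x and P_2(x) = -2/x + 6/x^2.
x = 0 is a singular point because the y'-coefficient 1 - 4/x has a pole at x = 0 and the y-coefficient -2/x + 6/x^2 has a pole at x = 0.
It is a regular singular point because x P_1(x) = p(x) = x - 4 and x^2 P_2(x) = q(x) = 6 - 2x are polynomials, hence analytic at x = 0.
p(0) = -4,  q(0) = 6.
Indicial equation: r(r-1) + p(0) r + q(0) = 0, i.e. r^2 + (p(0) - 1) r + q(0) = 0, i.e. r^2 - 5 r + 6 = 0.
Discriminant: (-5)^2 - 4(6) = 1, so r = (5 ± 1)/2.
Solving: r_1 = 3, r_2 = 2.

indicial: r^2 - 5 r + 6 = 0; roots r_1 = 3, r_2 = 2


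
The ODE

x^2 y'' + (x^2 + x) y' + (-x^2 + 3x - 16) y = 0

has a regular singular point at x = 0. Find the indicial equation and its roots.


Divide by x^2 to reach normal form y'' + P_1(x) y' + P_2(x) y = 0 with P_1(x) = 1 + 1/x and P_2(x) = -1 + 3/x - 16/x^2.
x = 0 is a singular point because the y'-coefficient 1 + 1/x has a pole at x = 0 and the y-coefficient -1 + 3/x - 16/x^2 has a pole at x = 0.
It is a regular singular point because x P_1(x) = p(x) = x + 1 and x^2 P_2(x) = q(x) = -x^2 + 3x - 16 are polynomials, hence analytic at x = 0.
p(0) = 1,  q(0) = -16.
Indicial equation: r(r-1) + p(0) r + q(0) = 0, i.e. r^2 + (p(0) - 1) r + q(0) = 0, i.e. r^2 - 16 = 0.
Discriminant: (0)^2 - 4(-16) = 64, so r = (0 ± 8)/2.
Solving: r_1 = 4, r_2 = -4.

indicial: r^2 - 16 = 0; roots r_1 = 4, r_2 = -4


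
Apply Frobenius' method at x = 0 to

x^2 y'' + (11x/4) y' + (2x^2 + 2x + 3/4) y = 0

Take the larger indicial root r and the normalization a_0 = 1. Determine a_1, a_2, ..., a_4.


Write in Frobenius form y'' + (p(x)/x) y' + (q(x)/x^2) y = 0:
  p(x) = 11/4,  q(x) = 2x^2 + 2x + 3/4.
Indicial equation: r(r-1) + (11/4) r + (3/4) = 0 -> roots r_1 = -3/4, r_2 = -1.
Take r = r_1 = -3/4. Let y(x) = x^r sum_{n>=0} a_n x^n with a_0 = 1.
Substitute y = x^r sum a_n x^n and match x^{r+n}. The recurrence is
  D(n) a_n + 2 a_{n-1} + 2 a_{n-2} = 0,  where D(n) = (r+n)(r+n-1) + (11/4)(r+n) + (3/4).
  a_n = [-2 a_{n-1} - 2 a_{n-2}] / D(n).
Since the indicial polynomial factors as (r - r_1)(r - r_2), D(n) = (r_1 + n - r_1)(r_1 + n - r_2) = n(n + 1/4).
Evaluating step by step (a_0 = 1):
  n = 1: D(1) = 1(1 + 1/4) = 5/4; numerator = -2(1) = -2; a_1 = (-2)/(5/4) = -8/5
  n = 2: D(2) = 2(2 + 1/4) = 9/2; numerator = -2(-8/5) - 2(1) = 6/5; a_2 = (6/5)/(9/2) = 4/15
  n = 3: D(3) = 3(3 + 1/4) = 39/4; numerator = -2(4/15) - 2(-8/5) = 8/3; a_3 = (8/3)/(39/4) = 32/117
  n = 4: D(4) = 4(4 + 1/4) = 17; numerator = -2(32/117) - 2(4/15) = -632/585; a_4 = (-632/585)/(17) = -632/9945

r = -3/4; a_0 = 1; a_1 = -8/5; a_2 = 4/15; a_3 = 32/117; a_4 = -632/9945


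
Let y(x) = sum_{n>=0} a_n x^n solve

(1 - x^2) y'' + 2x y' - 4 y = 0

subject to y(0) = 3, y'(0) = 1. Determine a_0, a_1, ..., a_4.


Ansatz: y(x) = sum_{n>=0} a_n x^n, so y'(x) = sum_{n>=1} n a_n x^(n-1) and y''(x) = sum_{n>=2} n(n-1) a_n x^(n-2).
Substitute into P(x) y'' + Q(x) y' + R(x) y = 0 with P(x) = 1 - x^2, Q(x) = 2x, R(x) = -4, and match powers of x.
Initial conditions: a_0 = 3, a_1 = 1.
Setting the coefficient of each power of x to zero and solving order by order (substituting the coefficients already found):
  x^0: 2 a_2 - 4 a_0 = 0  ->  2 a_2 = 4 a_0 = 12  ->  a_2 = 6
  x^1: 6 a_3 - 2 a_1 = 0  ->  6 a_3 = 2 a_1 = 2  ->  a_3 = 1/3
  x^2: 12 a_4 - 2 a_2 = 0  ->  12 a_4 = 2 a_2 = 12  ->  a_4 = 1
Truncated series: y(x) = 3 + x + 6 x^2 + (1/3) x^3 + x^4 + O(x^5).

a_0 = 3; a_1 = 1; a_2 = 6; a_3 = 1/3; a_4 = 1


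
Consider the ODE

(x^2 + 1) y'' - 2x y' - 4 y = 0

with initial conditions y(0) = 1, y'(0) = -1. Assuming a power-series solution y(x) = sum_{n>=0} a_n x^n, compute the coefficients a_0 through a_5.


Ansatz: y(x) = sum_{n>=0} a_n x^n, so y'(x) = sum_{n>=1} n a_n x^(n-1) and y''(x) = sum_{n>=2} n(n-1) a_n x^(n-2).
Substitute into P(x) y'' + Q(x) y' + R(x) y = 0 with P(x) = x^2 + 1, Q(x) = -2x, R(x) = -4, and match powers of x.
Initial conditions: a_0 = 1, a_1 = -1.
Setting the coefficient of each power of x to zero and solving order by order (substituting the coefficients already found):
  x^0: 2 a_2 - 4 a_0 = 0  ->  2 a_2 = 4 a_0 = 4  ->  a_2 = 2
  x^1: 6 a_3 - 6 a_1 = 0  ->  6 a_3 = 6 a_1 = -6  ->  a_3 = -1
  x^2: 12 a_4 - 6 a_2 = 0  ->  12 a_4 = 6 a_2 = 12  ->  a_4 = 1
  x^3: 20 a_5 - 4 a_3 = 0  ->  20 a_5 = 4 a_3 = -4  ->  a_5 = -1/5
Truncated series: y(x) = 1 - x + 2 x^2 - x^3 + x^4 - (1/5) x^5 + O(x^6).

a_0 = 1; a_1 = -1; a_2 = 2; a_3 = -1; a_4 = 1; a_5 = -1/5


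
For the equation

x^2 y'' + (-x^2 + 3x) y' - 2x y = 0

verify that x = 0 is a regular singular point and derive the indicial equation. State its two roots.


Divide by x^2 to reach normal form y'' + P_1(x) y' + P_2(x) y = 0 with P_1(x) = -1 + 3/x and P_2(x) = -2/x.
x = 0 is a singular point because the y'-coefficient -1 + 3/x has a pole at x = 0 and the y-coefficient -2/x has a pole at x = 0.
It is a regular singular point because x P_1(x) = p(x) = 3 - x and x^2 P_2(x) = q(x) = -2x are polynomials, hence analytic at x = 0.
p(0) = 3,  q(0) = 0.
Indicial equation: r(r-1) + p(0) r + q(0) = 0, i.e. r^2 + (p(0) - 1) r + q(0) = 0, i.e. r^2 + 2 r = 0.
Discriminant: (2)^2 - 4(0) = 4, so r = (-2 ± 2)/2.
Solving: r_1 = 0, r_2 = -2.

indicial: r^2 + 2 r = 0; roots r_1 = 0, r_2 = -2


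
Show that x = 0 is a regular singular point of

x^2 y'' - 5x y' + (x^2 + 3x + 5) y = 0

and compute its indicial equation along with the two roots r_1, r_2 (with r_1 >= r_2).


Divide by x^2 to reach normal form y'' + P_1(x) y' + P_2(x) y = 0 with P_1(x) = -5/x and P_2(x) = 1 + 3/x + 5/x^2.
x = 0 is a singular point because the y'-coefficient -5/x has a pole at x = 0 and the y-coefficient 1 + 3/x + 5/x^2 has a pole at x = 0.
It is a regular singular point because x P_1(x) = p(x) = -5 and x^2 P_2(x) = q(x) = x^2 + 3x + 5 are polynomials, hence analytic at x = 0.
p(0) = -5,  q(0) = 5.
Indicial equation: r(r-1) + p(0) r + q(0) = 0, i.e. r^2 + (p(0) - 1) r + q(0) = 0, i.e. r^2 - 6 r + 5 = 0.
Discriminant: (-6)^2 - 4(5) = 16, so r = (6 ± 4)/2.
Solving: r_1 = 5, r_2 = 1.

indicial: r^2 - 6 r + 5 = 0; roots r_1 = 5, r_2 = 1


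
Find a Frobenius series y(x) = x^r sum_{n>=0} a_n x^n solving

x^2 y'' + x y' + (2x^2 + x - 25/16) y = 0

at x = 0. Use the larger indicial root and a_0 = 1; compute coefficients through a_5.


Write in Frobenius form y'' + (p(x)/x) y' + (q(x)/x^2) y = 0:
  p(x) = 1,  q(x) = 2x^2 + x - 25/16.
Indicial equation: r(r-1) + (1) r + (-25/16) = 0 -> roots r_1 = 5/4, r_2 = -5/4.
Take r = r_1 = 5/4. Let y(x) = x^r sum_{n>=0} a_n x^n with a_0 = 1.
Substitute y = x^r sum a_n x^n and match x^{r+n}. The recurrence is
  D(n) a_n + 1 a_{n-1} + 2 a_{n-2} = 0,  where D(n) = (r+n)(r+n-1) + (1)(r+n) + (-25/16).
  a_n = [-1 a_{n-1} - 2 a_{n-2}] / D(n).
Since the indicial polynomial factors as (r - r_1)(r - r_2), D(n) = (r_1 + n - r_1)(r_1 + n - r_2) = n(n + 5/2).
Evaluating step by step (a_0 = 1):
  n = 1: D(1) = 1(1 + 5/2) = 7/2; numerator = -1(1) = -1; a_1 = (-1)/(7/2) = -2/7
  n = 2: D(2) = 2(2 + 5/2) = 9; numerator = -1(-2/7) - 2(1) = -12/7; a_2 = (-12/7)/(9) = -4/21
  n = 3: D(3) = 3(3 + 5/2) = 33/2; numerator = -1(-4/21) - 2(-2/7) = 16/21; a_3 = (16/21)/(33/2) = 32/693
  n = 4: D(4) = 4(4 + 5/2) = 26; numerator = -1(32/693) - 2(-4/21) = 232/693; a_4 = (232/693)/(26) = 116/9009
  n = 5: D(5) = 5(5 + 5/2) = 75/2; numerator = -1(116/9009) - 2(32/693) = -316/3003; a_5 = (-316/3003)/(75/2) = -632/225225

r = 5/4; a_0 = 1; a_1 = -2/7; a_2 = -4/21; a_3 = 32/693; a_4 = 116/9009; a_5 = -632/225225


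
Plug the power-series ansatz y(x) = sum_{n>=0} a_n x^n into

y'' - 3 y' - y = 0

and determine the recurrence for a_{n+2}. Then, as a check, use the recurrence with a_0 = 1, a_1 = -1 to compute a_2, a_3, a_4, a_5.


Substitute y = sum_n a_n x^n.
y''(x) has coefficient (n+2)(n+1) a_{n+2} at x^n;
-3 y'(x) has coefficient -3 (n+1) a_{n+1} at x^n;
-y(x) has coefficient -1 a_n at x^n.
Matching x^n: (n+2)(n+1) a_{n+2} - 3 (n+1) a_{n+1} - 1 a_n = 0.
Thus a_{n+2} = [3 (n+1) a_{n+1} + 1 a_n] / ((n+1)(n+2)).

Check with a_0 = 1, a_1 = -1 (apply the recurrence for n = 0, 1, 2, 3): a_0 = 1, a_1 = -1, a_2 = -1, a_3 = -7/6, a_4 = -23/24, a_5 = -19/30.

a_(n+2) = [3 (n+1) a_(n+1) + 1 a_n] / ((n+1)(n+2)); check: a_0 = 1, a_1 = -1, a_2 = -1, a_3 = -7/6, a_4 = -23/24, a_5 = -19/30


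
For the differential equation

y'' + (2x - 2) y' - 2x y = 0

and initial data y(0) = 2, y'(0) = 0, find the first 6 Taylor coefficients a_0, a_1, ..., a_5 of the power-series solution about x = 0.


Ansatz: y(x) = sum_{n>=0} a_n x^n, so y'(x) = sum_{n>=1} n a_n x^(n-1) and y''(x) = sum_{n>=2} n(n-1) a_n x^(n-2).
Substitute into P(x) y'' + Q(x) y' + R(x) y = 0 with P(x) = 1, Q(x) = 2x - 2, R(x) = -2x, and match powers of x.
Initial conditions: a_0 = 2, a_1 = 0.
Setting the coefficient of each power of x to zero and solving order by order (substituting the coefficients already found):
  x^0: 2 a_2 - 2 a_1 = 0  ->  2 a_2 = 2 a_1 = 0  ->  a_2 = 0
  x^1: 6 a_3 - 4 a_2 + 2 a_1 - 2 a_0 = 0  ->  6 a_3 = 4 a_2 - 2 a_1 + 2 a_0 = 4  ->  a_3 = 2/3
  x^2: 12 a_4 - 6 a_3 + 4 a_2 - 2 a_1 = 0  ->  12 a_4 = 6 a_3 - 4 a_2 + 2 a_1 = 4  ->  a_4 = 1/3
  x^3: 20 a_5 - 8 a_4 + 6 a_3 - 2 a_2 = 0  ->  20 a_5 = 8 a_4 - 6 a_3 + 2 a_2 = -4/3  ->  a_5 = -1/15
Truncated series: y(x) = 2 + (2/3) x^3 + (1/3) x^4 - (1/15) x^5 + O(x^6).

a_0 = 2; a_1 = 0; a_2 = 0; a_3 = 2/3; a_4 = 1/3; a_5 = -1/15


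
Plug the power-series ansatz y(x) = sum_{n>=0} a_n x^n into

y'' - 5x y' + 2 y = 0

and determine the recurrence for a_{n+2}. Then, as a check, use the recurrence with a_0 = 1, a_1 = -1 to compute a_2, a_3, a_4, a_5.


Substitute y = sum_n a_n x^n.
y''(x) has coefficient (n+2)(n+1) a_{n+2} at x^n;
-5 x y'(x) has coefficient -5 n a_n at x^n (shift);
2 y(x) has coefficient 2 a_n at x^n.
Matching x^n: (n+2)(n+1) a_{n+2} + (-5n + 2) a_n = 0.
Thus a_{n+2} = (5n - 2) / ((n+1)(n+2)) * a_n.

Check with a_0 = 1, a_1 = -1 (apply the recurrence for n = 0, 1, 2, 3): a_0 = 1, a_1 = -1, a_2 = -1, a_3 = -1/2, a_4 = -2/3, a_5 = -13/40.

a_(n+2) = (5n - 2) / ((n+1)(n+2)) * a_n; check: a_0 = 1, a_1 = -1, a_2 = -1, a_3 = -1/2, a_4 = -2/3, a_5 = -13/40


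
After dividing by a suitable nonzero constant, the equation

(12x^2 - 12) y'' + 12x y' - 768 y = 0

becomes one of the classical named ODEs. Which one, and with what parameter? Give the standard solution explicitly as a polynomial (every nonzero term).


All three coefficients share the factor -12; dividing through by -12 gives  (1 - x^2) y'' - x y' + 64 y = 0.
This matches the Chebyshev equation (1 - x^2) y'' - x y' + n^2 y = 0 (note the -x y' term, not -2x y') with n^2 = 64, so n = 8; the polynomial solution is T_8(x).
With y = sum_k a_k x^k, matching x^k gives (k+2)(k+1) a_{k+2} = (k^2 - n^2) a_k = (k - 8)(k + 8) a_k. The right side vanishes at k = 8, so the series with the parity of 8 terminates at degree 8.
Standard normalization: leading coefficient of T_n is 2^(n-1), so a_8 = 2^7 = 128. Work downward with a_k = (k+1)(k+2) a_{k+2} / ((k - 8)(k + 8)):
  a_6 = (7)(8)(128) / ((6 - 8)(6 + 8)) = 7168/(-28) = -256
  a_4 = (5)(6)(-256) / ((4 - 8)(4 + 8)) = -7680/(-48) = 160
  a_2 = (3)(4)(160) / ((2 - 8)(2 + 8)) = 1920/(-60) = -32
  a_0 = (1)(2)(-32) / ((0 - 8)(0 + 8)) = -64/(-64) = 1
Hence T_8(x) = 128 x^8 - 256 x^6 + 160 x^4 - 32 x^2 + 1.

T_8(x); series = 128 x^8 - 256 x^6 + 160 x^4 - 32 x^2 + 1


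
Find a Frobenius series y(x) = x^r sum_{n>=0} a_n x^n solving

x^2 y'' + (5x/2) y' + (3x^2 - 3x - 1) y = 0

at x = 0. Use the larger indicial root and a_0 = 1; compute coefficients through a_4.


Write in Frobenius form y'' + (p(x)/x) y' + (q(x)/x^2) y = 0:
  p(x) = 5/2,  q(x) = 3x^2 - 3x - 1.
Indicial equation: r(r-1) + (5/2) r + (-1) = 0 -> roots r_1 = 1/2, r_2 = -2.
Take r = r_1 = 1/2. Let y(x) = x^r sum_{n>=0} a_n x^n with a_0 = 1.
Substitute y = x^r sum a_n x^n and match x^{r+n}. The recurrence is
  D(n) a_n - 3 a_{n-1} + 3 a_{n-2} = 0,  where D(n) = (r+n)(r+n-1) + (5/2)(r+n) + (-1).
  a_n = [3 a_{n-1} - 3 a_{n-2}] / D(n).
Since the indicial polynomial factors as (r - r_1)(r - r_2), D(n) = (r_1 + n - r_1)(r_1 + n - r_2) = n(n + 5/2).
Evaluating step by step (a_0 = 1):
  n = 1: D(1) = 1(1 + 5/2) = 7/2; numerator = 3(1) = 3; a_1 = (3)/(7/2) = 6/7
  n = 2: D(2) = 2(2 + 5/2) = 9; numerator = 3(6/7) - 3(1) = -3/7; a_2 = (-3/7)/(9) = -1/21
  n = 3: D(3) = 3(3 + 5/2) = 33/2; numerator = 3(-1/21) - 3(6/7) = -19/7; a_3 = (-19/7)/(33/2) = -38/231
  n = 4: D(4) = 4(4 + 5/2) = 26; numerator = 3(-38/231) - 3(-1/21) = -27/77; a_4 = (-27/77)/(26) = -27/2002

r = 1/2; a_0 = 1; a_1 = 6/7; a_2 = -1/21; a_3 = -38/231; a_4 = -27/2002


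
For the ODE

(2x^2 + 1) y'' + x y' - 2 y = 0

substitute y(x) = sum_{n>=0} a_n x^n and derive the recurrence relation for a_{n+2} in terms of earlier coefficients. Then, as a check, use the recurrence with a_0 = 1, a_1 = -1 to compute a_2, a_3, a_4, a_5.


Substitute y = sum_n a_n x^n.
(1 + 2 x^2) y'' contributes (n+2)(n+1) a_{n+2} + 2 n(n-1) a_n at x^n.
x y'(x) contributes n a_n at x^n.
-2 y(x) contributes -2 a_n at x^n.
Matching x^n: (n+2)(n+1) a_{n+2} + (2 n(n-1) + n - 2) a_n = 0.
Thus a_{n+2} = (-2 n(n-1) - n + 2) / ((n+1)(n+2)) * a_n.

Check with a_0 = 1, a_1 = -1 (apply the recurrence for n = 0, 1, 2, 3): a_0 = 1, a_1 = -1, a_2 = 1, a_3 = -1/6, a_4 = -1/3, a_5 = 13/120.

a_(n+2) = (-2 n(n-1) - n + 2) / ((n+1)(n+2)) * a_n; check: a_0 = 1, a_1 = -1, a_2 = 1, a_3 = -1/6, a_4 = -1/3, a_5 = 13/120


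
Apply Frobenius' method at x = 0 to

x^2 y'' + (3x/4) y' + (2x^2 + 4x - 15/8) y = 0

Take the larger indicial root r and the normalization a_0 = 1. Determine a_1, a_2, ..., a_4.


Write in Frobenius form y'' + (p(x)/x) y' + (q(x)/x^2) y = 0:
  p(x) = 3/4,  q(x) = 2x^2 + 4x - 15/8.
Indicial equation: r(r-1) + (3/4) r + (-15/8) = 0 -> roots r_1 = 3/2, r_2 = -5/4.
Take r = r_1 = 3/2. Let y(x) = x^r sum_{n>=0} a_n x^n with a_0 = 1.
Substitute y = x^r sum a_n x^n and match x^{r+n}. The recurrence is
  D(n) a_n + 4 a_{n-1} + 2 a_{n-2} = 0,  where D(n) = (r+n)(r+n-1) + (3/4)(r+n) + (-15/8).
  a_n = [-4 a_{n-1} - 2 a_{n-2}] / D(n).
Since the indicial polynomial factors as (r - r_1)(r - r_2), D(n) = (r_1 + n - r_1)(r_1 + n - r_2) = n(n + 11/4).
Evaluating step by step (a_0 = 1):
  n = 1: D(1) = 1(1 + 11/4) = 15/4; numerator = -4(1) = -4; a_1 = (-4)/(15/4) = -16/15
  n = 2: D(2) = 2(2 + 11/4) = 19/2; numerator = -4(-16/15) - 2(1) = 34/15; a_2 = (34/15)/(19/2) = 68/285
  n = 3: D(3) = 3(3 + 11/4) = 69/4; numerator = -4(68/285) - 2(-16/15) = 112/95; a_3 = (112/95)/(69/4) = 448/6555
  n = 4: D(4) = 4(4 + 11/4) = 27; numerator = -4(448/6555) - 2(68/285) = -328/437; a_4 = (-328/437)/(27) = -328/11799

r = 3/2; a_0 = 1; a_1 = -16/15; a_2 = 68/285; a_3 = 448/6555; a_4 = -328/11799


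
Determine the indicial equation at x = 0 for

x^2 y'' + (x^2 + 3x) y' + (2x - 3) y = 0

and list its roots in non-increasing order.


Divide by x^2 to reach normal form y'' + P_1(x) y' + P_2(x) y = 0 with P_1(x) = 1 + 3/x and P_2(x) = 2/x - 3/x^2.
x = 0 is a singular point because the y'-coefficient 1 + 3/x has a pole at x = 0 and the y-coefficient 2/x - 3/x^2 has a pole at x = 0.
It is a regular singular point because x P_1(x) = p(x) = x + 3 and x^2 P_2(x) = q(x) = 2x - 3 are polynomials, hence analytic at x = 0.
p(0) = 3,  q(0) = -3.
Indicial equation: r(r-1) + p(0) r + q(0) = 0, i.e. r^2 + (p(0) - 1) r + q(0) = 0, i.e. r^2 + 2 r - 3 = 0.
Discriminant: (2)^2 - 4(-3) = 16, so r = (-2 ± 4)/2.
Solving: r_1 = 1, r_2 = -3.

indicial: r^2 + 2 r - 3 = 0; roots r_1 = 1, r_2 = -3


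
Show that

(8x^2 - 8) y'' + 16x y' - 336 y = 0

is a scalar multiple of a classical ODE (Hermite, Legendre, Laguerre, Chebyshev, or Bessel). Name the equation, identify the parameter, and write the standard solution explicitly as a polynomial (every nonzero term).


All three coefficients share the factor -8; dividing through by -8 gives  (1 - x^2) y'' - 2x y' + 42 y = 0.
This matches the Legendre equation (1 - x^2) y'' - 2x y' + n(n+1) y = 0 (note the -2x y' term) with n(n+1) = 42, so n = 6; the polynomial solution is P_6(x).
With y = sum_k a_k x^k, matching x^k gives (k+2)(k+1) a_{k+2} = [k(k+1) - n(n+1)] a_k = (k - 6)(k + 7) a_k. The right side vanishes at k = 6, so the series with the parity of 6 terminates at degree 6.
Standard normalization (P_n(1) = 1): leading coefficient (2n)!/(2^n (n!)^2) = 479001600/(64*518400) = 231/16, so a_6 = 231/16. Work downward with a_k = (k+1)(k+2) a_{k+2} / ((k - 6)(k + 7)):
  a_4 = (5)(6)(231/16) / ((4 - 6)(4 + 7)) = (3465/8)/(-22) = -315/16
  a_2 = (3)(4)(-315/16) / ((2 - 6)(2 + 7)) = (-945/4)/(-36) = 105/16
  a_0 = (1)(2)(105/16) / ((0 - 6)(0 + 7)) = (105/8)/(-42) = -5/16
Hence P_6(x) = 231 x^6/16 - 315 x^4/16 + 105 x^2/16 - 5/16.

P_6(x); series = 231 x^6/16 - 315 x^4/16 + 105 x^2/16 - 5/16


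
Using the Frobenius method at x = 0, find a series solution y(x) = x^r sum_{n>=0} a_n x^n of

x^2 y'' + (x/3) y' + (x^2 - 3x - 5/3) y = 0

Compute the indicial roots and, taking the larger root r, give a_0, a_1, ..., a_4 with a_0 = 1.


Write in Frobenius form y'' + (p(x)/x) y' + (q(x)/x^2) y = 0:
  p(x) = 1/3,  q(x) = x^2 - 3x - 5/3.
Indicial equation: r(r-1) + (1/3) r + (-5/3) = 0 -> roots r_1 = 5/3, r_2 = -1.
Take r = r_1 = 5/3. Let y(x) = x^r sum_{n>=0} a_n x^n with a_0 = 1.
Substitute y = x^r sum a_n x^n and match x^{r+n}. The recurrence is
  D(n) a_n - 3 a_{n-1} + 1 a_{n-2} = 0,  where D(n) = (r+n)(r+n-1) + (1/3)(r+n) + (-5/3).
  a_n = [3 a_{n-1} - 1 a_{n-2}] / D(n).
Since the indicial polynomial factors as (r - r_1)(r - r_2), D(n) = (r_1 + n - r_1)(r_1 + n - r_2) = n(n + 8/3).
Evaluating step by step (a_0 = 1):
  n = 1: D(1) = 1(1 + 8/3) = 11/3; numerator = 3(1) = 3; a_1 = (3)/(11/3) = 9/11
  n = 2: D(2) = 2(2 + 8/3) = 28/3; numerator = 3(9/11) - 1(1) = 16/11; a_2 = (16/11)/(28/3) = 12/77
  n = 3: D(3) = 3(3 + 8/3) = 17; numerator = 3(12/77) - 1(9/11) = -27/77; a_3 = (-27/77)/(17) = -27/1309
  n = 4: D(4) = 4(4 + 8/3) = 80/3; numerator = 3(-27/1309) - 1(12/77) = -285/1309; a_4 = (-285/1309)/(80/3) = -171/20944

r = 5/3; a_0 = 1; a_1 = 9/11; a_2 = 12/77; a_3 = -27/1309; a_4 = -171/20944


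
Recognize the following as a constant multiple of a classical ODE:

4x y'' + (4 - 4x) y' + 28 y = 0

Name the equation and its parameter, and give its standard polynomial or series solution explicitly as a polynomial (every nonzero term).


All three coefficients share the factor 4; dividing through by 4 gives  x y'' + (1 - x) y' + 7 y = 0.
This matches the Laguerre equation x y'' + (1 - x) y' + n y = 0 with n = 7; the polynomial solution is L_7(x).
With y = sum_k a_k x^k, matching x^k gives (k+1)k a_{k+1} + (k+1) a_{k+1} - k a_k + n a_k = 0, i.e. (k+1)^2 a_{k+1} = (k - n) a_k = (k - 7) a_k. The right side vanishes at k = 7, so the series terminates at degree 7.
Standard normalization L_n(0) = 1 gives a_0 = 1. Work upward with a_{k+1} = (k - 7) a_k / (k+1)^2:
  a_1 = (0 - 7)(1) / 1^2 = -7/1 = -7
  a_2 = (1 - 7)(-7) / 2^2 = 42/4 = 21/2
  a_3 = (2 - 7)(21/2) / 3^2 = (-105/2)/9 = -35/6
  a_4 = (3 - 7)(-35/6) / 4^2 = (70/3)/16 = 35/24
  a_5 = (4 - 7)(35/24) / 5^2 = (-35/8)/25 = -7/40
  a_6 = (5 - 7)(-7/40) / 6^2 = (7/20)/36 = 7/720
  a_7 = (6 - 7)(7/720) / 7^2 = (-7/720)/49 = -1/5040
Hence L_7(x) = -x^7/5040 + 7 x^6/720 - 7 x^5/40 + 35 x^4/24 - 35 x^3/6 + 21 x^2/2 - 7 x + 1.

L_7(x); series = -x^7/5040 + 7 x^6/720 - 7 x^5/40 + 35 x^4/24 - 35 x^3/6 + 21 x^2/2 - 7 x + 1


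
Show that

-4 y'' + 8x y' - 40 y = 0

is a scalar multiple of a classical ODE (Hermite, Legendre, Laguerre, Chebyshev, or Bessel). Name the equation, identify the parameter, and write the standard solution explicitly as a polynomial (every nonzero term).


All three coefficients share the factor -4; dividing through by -4 gives  y'' - 2x y' + 10 y = 0.
This matches the Hermite equation y'' - 2x y' + 2n y = 0 with 2n = 10, so n = 5; the polynomial solution is H_5(x).
With y = sum_k a_k x^k, matching x^k gives (k+2)(k+1) a_{k+2} = 2(k - n) a_k = 2(k - 5) a_k. The right side vanishes at k = 5, so the series with the parity of 5 terminates at degree 5.
Standard normalization: leading coefficient of H_n is 2^n, so a_5 = 2^5 = 32. Work downward with a_k = (k+1)(k+2) a_{k+2} / (2(k - n)):
  a_3 = (4)(5)(32) / (2(3 - 5)) = 640/(-4) = -160
  a_1 = (2)(3)(-160) / (2(1 - 5)) = -960/(-8) = 120
Hence H_5(x) = 32 x^5 - 160 x^3 + 120 x.

H_5(x); series = 32 x^5 - 160 x^3 + 120 x


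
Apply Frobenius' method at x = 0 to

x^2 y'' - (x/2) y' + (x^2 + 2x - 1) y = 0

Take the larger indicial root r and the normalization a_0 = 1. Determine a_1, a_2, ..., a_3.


Write in Frobenius form y'' + (p(x)/x) y' + (q(x)/x^2) y = 0:
  p(x) = -1/2,  q(x) = x^2 + 2x - 1.
Indicial equation: r(r-1) + (-1/2) r + (-1) = 0 -> roots r_1 = 2, r_2 = -1/2.
Take r = r_1 = 2. Let y(x) = x^r sum_{n>=0} a_n x^n with a_0 = 1.
Substitute y = x^r sum a_n x^n and match x^{r+n}. The recurrence is
  D(n) a_n + 2 a_{n-1} + 1 a_{n-2} = 0,  where D(n) = (r+n)(r+n-1) + (-1/2)(r+n) + (-1).
  a_n = [-2 a_{n-1} - 1 a_{n-2}] / D(n).
Since the indicial polynomial factors as (r - r_1)(r - r_2), D(n) = (r_1 + n - r_1)(r_1 + n - r_2) = n(n + 5/2).
Evaluating step by step (a_0 = 1):
  n = 1: D(1) = 1(1 + 5/2) = 7/2; numerator = -2(1) = -2; a_1 = (-2)/(7/2) = -4/7
  n = 2: D(2) = 2(2 + 5/2) = 9; numerator = -2(-4/7) - 1(1) = 1/7; a_2 = (1/7)/(9) = 1/63
  n = 3: D(3) = 3(3 + 5/2) = 33/2; numerator = -2(1/63) - 1(-4/7) = 34/63; a_3 = (34/63)/(33/2) = 68/2079

r = 2; a_0 = 1; a_1 = -4/7; a_2 = 1/63; a_3 = 68/2079


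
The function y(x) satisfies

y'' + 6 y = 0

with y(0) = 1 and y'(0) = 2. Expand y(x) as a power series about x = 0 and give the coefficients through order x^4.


Ansatz: y(x) = sum_{n>=0} a_n x^n, so y'(x) = sum_{n>=1} n a_n x^(n-1) and y''(x) = sum_{n>=2} n(n-1) a_n x^(n-2).
Substitute into P(x) y'' + Q(x) y' + R(x) y = 0 with P(x) = 1, Q(x) = 0, R(x) = 6, and match powers of x.
Initial conditions: a_0 = 1, a_1 = 2.
Setting the coefficient of each power of x to zero and solving order by order (substituting the coefficients already found):
  x^0: 2 a_2 + 6 a_0 = 0  ->  2 a_2 = -6 a_0 = -6  ->  a_2 = -3
  x^1: 6 a_3 + 6 a_1 = 0  ->  6 a_3 = -6 a_1 = -12  ->  a_3 = -2
  x^2: 12 a_4 + 6 a_2 = 0  ->  12 a_4 = -6 a_2 = 18  ->  a_4 = 3/2
Truncated series: y(x) = 1 + 2 x - 3 x^2 - 2 x^3 + (3/2) x^4 + O(x^5).

a_0 = 1; a_1 = 2; a_2 = -3; a_3 = -2; a_4 = 3/2


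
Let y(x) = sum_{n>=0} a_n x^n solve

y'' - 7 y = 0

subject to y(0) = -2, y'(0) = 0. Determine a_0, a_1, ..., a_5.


Ansatz: y(x) = sum_{n>=0} a_n x^n, so y'(x) = sum_{n>=1} n a_n x^(n-1) and y''(x) = sum_{n>=2} n(n-1) a_n x^(n-2).
Substitute into P(x) y'' + Q(x) y' + R(x) y = 0 with P(x) = 1, Q(x) = 0, R(x) = -7, and match powers of x.
Initial conditions: a_0 = -2, a_1 = 0.
Setting the coefficient of each power of x to zero and solving order by order (substituting the coefficients already found):
  x^0: 2 a_2 - 7 a_0 = 0  ->  2 a_2 = 7 a_0 = -14  ->  a_2 = -7
  x^1: 6 a_3 - 7 a_1 = 0  ->  6 a_3 = 7 a_1 = 0  ->  a_3 = 0
  x^2: 12 a_4 - 7 a_2 = 0  ->  12 a_4 = 7 a_2 = -49  ->  a_4 = -49/12
  x^3: 20 a_5 - 7 a_3 = 0  ->  20 a_5 = 7 a_3 = 0  ->  a_5 = 0
Truncated series: y(x) = -2 - 7 x^2 - (49/12) x^4 + O(x^6).

a_0 = -2; a_1 = 0; a_2 = -7; a_3 = 0; a_4 = -49/12; a_5 = 0


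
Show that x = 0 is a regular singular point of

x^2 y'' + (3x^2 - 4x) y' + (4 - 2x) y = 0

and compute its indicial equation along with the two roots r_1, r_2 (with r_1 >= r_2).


Divide by x^2 to reach normal form y'' + P_1(x) y' + P_2(x) y = 0 with P_1(x) = 3 - 4/x and P_2(x) = -2/x + 4/x^2.
x = 0 is a singular point because the y'-coefficient 3 - 4/x has a pole at x = 0 and the y-coefficient -2/x + 4/x^2 has a pole at x = 0.
It is a regular singular point because x P_1(x) = p(x) = 3x - 4 and x^2 P_2(x) = q(x) = 4 - 2x are polynomials, hence analytic at x = 0.
p(0) = -4,  q(0) = 4.
Indicial equation: r(r-1) + p(0) r + q(0) = 0, i.e. r^2 + (p(0) - 1) r + q(0) = 0, i.e. r^2 - 5 r + 4 = 0.
Discriminant: (-5)^2 - 4(4) = 9, so r = (5 ± 3)/2.
Solving: r_1 = 4, r_2 = 1.

indicial: r^2 - 5 r + 4 = 0; roots r_1 = 4, r_2 = 1


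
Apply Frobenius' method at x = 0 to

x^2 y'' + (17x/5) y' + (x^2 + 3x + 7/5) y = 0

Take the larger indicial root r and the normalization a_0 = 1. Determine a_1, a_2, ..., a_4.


Write in Frobenius form y'' + (p(x)/x) y' + (q(x)/x^2) y = 0:
  p(x) = 17/5,  q(x) = x^2 + 3x + 7/5.
Indicial equation: r(r-1) + (17/5) r + (7/5) = 0 -> roots r_1 = -1, r_2 = -7/5.
Take r = r_1 = -1. Let y(x) = x^r sum_{n>=0} a_n x^n with a_0 = 1.
Substitute y = x^r sum a_n x^n and match x^{r+n}. The recurrence is
  D(n) a_n + 3 a_{n-1} + 1 a_{n-2} = 0,  where D(n) = (r+n)(r+n-1) + (17/5)(r+n) + (7/5).
  a_n = [-3 a_{n-1} - 1 a_{n-2}] / D(n).
Since the indicial polynomial factors as (r - r_1)(r - r_2), D(n) = (r_1 + n - r_1)(r_1 + n - r_2) = n(n + 2/5).
Evaluating step by step (a_0 = 1):
  n = 1: D(1) = 1(1 + 2/5) = 7/5; numerator = -3(1) = -3; a_1 = (-3)/(7/5) = -15/7
  n = 2: D(2) = 2(2 + 2/5) = 24/5; numerator = -3(-15/7) - 1(1) = 38/7; a_2 = (38/7)/(24/5) = 95/84
  n = 3: D(3) = 3(3 + 2/5) = 51/5; numerator = -3(95/84) - 1(-15/7) = -5/4; a_3 = (-5/4)/(51/5) = -25/204
  n = 4: D(4) = 4(4 + 2/5) = 88/5; numerator = -3(-25/204) - 1(95/84) = -545/714; a_4 = (-545/714)/(88/5) = -2725/62832

r = -1; a_0 = 1; a_1 = -15/7; a_2 = 95/84; a_3 = -25/204; a_4 = -2725/62832


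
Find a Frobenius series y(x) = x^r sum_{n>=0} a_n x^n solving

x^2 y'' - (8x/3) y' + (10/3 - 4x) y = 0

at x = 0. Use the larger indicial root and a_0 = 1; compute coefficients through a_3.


Write in Frobenius form y'' + (p(x)/x) y' + (q(x)/x^2) y = 0:
  p(x) = -8/3,  q(x) = 10/3 - 4x.
Indicial equation: r(r-1) + (-8/3) r + (10/3) = 0 -> roots r_1 = 2, r_2 = 5/3.
Take r = r_1 = 2. Let y(x) = x^r sum_{n>=0} a_n x^n with a_0 = 1.
Substitute y = x^r sum a_n x^n and match x^{r+n}. The recurrence is
  D(n) a_n - 4 a_{n-1} = 0,  where D(n) = (r+n)(r+n-1) + (-8/3)(r+n) + (10/3).
  a_n = 4 / D(n) * a_{n-1}.
Since the indicial polynomial factors as (r - r_1)(r - r_2), D(n) = (r_1 + n - r_1)(r_1 + n - r_2) = n(n + 1/3).
Evaluating step by step (a_0 = 1):
  n = 1: D(1) = 1(1 + 1/3) = 4/3; numerator = 4(1) = 4; a_1 = (4)/(4/3) = 3
  n = 2: D(2) = 2(2 + 1/3) = 14/3; numerator = 4(3) = 12; a_2 = (12)/(14/3) = 18/7
  n = 3: D(3) = 3(3 + 1/3) = 10; numerator = 4(18/7) = 72/7; a_3 = (72/7)/(10) = 36/35

r = 2; a_0 = 1; a_1 = 3; a_2 = 18/7; a_3 = 36/35


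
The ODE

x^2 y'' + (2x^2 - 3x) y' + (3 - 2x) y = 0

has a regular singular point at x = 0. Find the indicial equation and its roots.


Divide by x^2 to reach normal form y'' + P_1(x) y' + P_2(x) y = 0 with P_1(x) = 2 - 3/x and P_2(x) = -2/x + 3/x^2.
x = 0 is a singular point because the y'-coefficient 2 - 3/x has a pole at x = 0 and the y-coefficient -2/x + 3/x^2 has a pole at x = 0.
It is a regular singular point because x P_1(x) = p(x) = 2x - 3 and x^2 P_2(x) = q(x) = 3 - 2x are polynomials, hence analytic at x = 0.
p(0) = -3,  q(0) = 3.
Indicial equation: r(r-1) + p(0) r + q(0) = 0, i.e. r^2 + (p(0) - 1) r + q(0) = 0, i.e. r^2 - 4 r + 3 = 0.
Discriminant: (-4)^2 - 4(3) = 4, so r = (4 ± 2)/2.
Solving: r_1 = 3, r_2 = 1.

indicial: r^2 - 4 r + 3 = 0; roots r_1 = 3, r_2 = 1


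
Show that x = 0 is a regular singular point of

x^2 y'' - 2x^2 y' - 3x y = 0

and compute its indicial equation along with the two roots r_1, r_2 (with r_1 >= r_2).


Divide by x^2 to reach normal form y'' + P_1(x) y' + P_2(x) y = 0 with P_1(x) = -2 and P_2(x) = -3/x.
x = 0 is a singular point because the y-coefficient -3/x has a pole at x = 0.
It is a regular singular point because x P_1(x) = p(x) = -2x and x^2 P_2(x) = q(x) = -3x are polynomials, hence analytic at x = 0.
p(0) = 0,  q(0) = 0.
Indicial equation: r(r-1) + p(0) r + q(0) = 0, i.e. r^2 + (p(0) - 1) r + q(0) = 0, i.e. r^2 - 1 r = 0.
Discriminant: (-1)^2 - 4(0) = 1, so r = (1 ± 1)/2.
Solving: r_1 = 1, r_2 = 0.

indicial: r^2 - 1 r = 0; roots r_1 = 1, r_2 = 0


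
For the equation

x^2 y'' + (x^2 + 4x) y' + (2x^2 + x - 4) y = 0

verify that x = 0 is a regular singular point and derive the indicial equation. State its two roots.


Divide by x^2 to reach normal form y'' + P_1(x) y' + P_2(x) y = 0 with P_1(x) = 1 + 4/x and P_2(x) = 2 + 1/x - 4/x^2.
x = 0 is a singular point because the y'-coefficient 1 + 4/x has a pole at x = 0 and the y-coefficient 2 + 1/x - 4/x^2 has a pole at x = 0.
It is a regular singular point because x P_1(x) = p(x) = x + 4 and x^2 P_2(x) = q(x) = 2x^2 + x - 4 are polynomials, hence analytic at x = 0.
p(0) = 4,  q(0) = -4.
Indicial equation: r(r-1) + p(0) r + q(0) = 0, i.e. r^2 + (p(0) - 1) r + q(0) = 0, i.e. r^2 + 3 r - 4 = 0.
Discriminant: (3)^2 - 4(-4) = 25, so r = (-3 ± 5)/2.
Solving: r_1 = 1, r_2 = -4.

indicial: r^2 + 3 r - 4 = 0; roots r_1 = 1, r_2 = -4


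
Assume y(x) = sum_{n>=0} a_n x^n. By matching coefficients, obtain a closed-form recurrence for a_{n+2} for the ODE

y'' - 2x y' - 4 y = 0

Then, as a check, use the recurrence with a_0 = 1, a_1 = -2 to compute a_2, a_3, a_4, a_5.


Substitute y = sum_n a_n x^n.
y''(x) has coefficient (n+2)(n+1) a_{n+2} at x^n;
-2 x y'(x) has coefficient -2 n a_n at x^n (shift);
-4 y(x) has coefficient -4 a_n at x^n.
Matching x^n: (n+2)(n+1) a_{n+2} + (-2n - 4) a_n = 0.
Thus a_{n+2} = (2n + 4) / ((n+1)(n+2)) * a_n.

Check with a_0 = 1, a_1 = -2 (apply the recurrence for n = 0, 1, 2, 3): a_0 = 1, a_1 = -2, a_2 = 2, a_3 = -2, a_4 = 4/3, a_5 = -1.

a_(n+2) = (2n + 4) / ((n+1)(n+2)) * a_n; check: a_0 = 1, a_1 = -2, a_2 = 2, a_3 = -2, a_4 = 4/3, a_5 = -1


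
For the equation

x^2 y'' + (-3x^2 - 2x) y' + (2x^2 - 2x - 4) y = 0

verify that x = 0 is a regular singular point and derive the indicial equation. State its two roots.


Divide by x^2 to reach normal form y'' + P_1(x) y' + P_2(x) y = 0 with P_1(x) = -3 - 2/x and P_2(x) = 2 - 2/x - 4/x^2.
x = 0 is a singular point because the y'-coefficient -3 - 2/x has a pole at x = 0 and the y-coefficient 2 - 2/x - 4/x^2 has a pole at x = 0.
It is a regular singular point because x P_1(x) = p(x) = -3x - 2 and x^2 P_2(x) = q(x) = 2x^2 - 2x - 4 are polynomials, hence analytic at x = 0.
p(0) = -2,  q(0) = -4.
Indicial equation: r(r-1) + p(0) r + q(0) = 0, i.e. r^2 + (p(0) - 1) r + q(0) = 0, i.e. r^2 - 3 r - 4 = 0.
Discriminant: (-3)^2 - 4(-4) = 25, so r = (3 ± 5)/2.
Solving: r_1 = 4, r_2 = -1.

indicial: r^2 - 3 r - 4 = 0; roots r_1 = 4, r_2 = -1


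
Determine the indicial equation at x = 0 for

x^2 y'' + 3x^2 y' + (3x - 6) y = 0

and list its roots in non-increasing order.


Divide by x^2 to reach normal form y'' + P_1(x) y' + P_2(x) y = 0 with P_1(x) = 3 and P_2(x) = 3/x - 6/x^2.
x = 0 is a singular point because the y-coefficient 3/x - 6/x^2 has a pole at x = 0.
It is a regular singular point because x P_1(x) = p(x) = 3x and x^2 P_2(x) = q(x) = 3x - 6 are polynomials, hence analytic at x = 0.
p(0) = 0,  q(0) = -6.
Indicial equation: r(r-1) + p(0) r + q(0) = 0, i.e. r^2 + (p(0) - 1) r + q(0) = 0, i.e. r^2 - 1 r - 6 = 0.
Discriminant: (-1)^2 - 4(-6) = 25, so r = (1 ± 5)/2.
Solving: r_1 = 3, r_2 = -2.

indicial: r^2 - 1 r - 6 = 0; roots r_1 = 3, r_2 = -2


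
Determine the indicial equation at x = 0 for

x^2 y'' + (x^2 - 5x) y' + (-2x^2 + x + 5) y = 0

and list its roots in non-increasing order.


Divide by x^2 to reach normal form y'' + P_1(x) y' + P_2(x) y = 0 with P_1(x) = 1 - 5/x and P_2(x) = -2 + 1/x + 5/x^2.
x = 0 is a singular point because the y'-coefficient 1 - 5/x has a pole at x = 0 and the y-coefficient -2 + 1/x + 5/x^2 has a pole at x = 0.
It is a regular singular point because x P_1(x) = p(x) = x - 5 and x^2 P_2(x) = q(x) = -2x^2 + x + 5 are polynomials, hence analytic at x = 0.
p(0) = -5,  q(0) = 5.
Indicial equation: r(r-1) + p(0) r + q(0) = 0, i.e. r^2 + (p(0) - 1) r + q(0) = 0, i.e. r^2 - 6 r + 5 = 0.
Discriminant: (-6)^2 - 4(5) = 16, so r = (6 ± 4)/2.
Solving: r_1 = 5, r_2 = 1.

indicial: r^2 - 6 r + 5 = 0; roots r_1 = 5, r_2 = 1


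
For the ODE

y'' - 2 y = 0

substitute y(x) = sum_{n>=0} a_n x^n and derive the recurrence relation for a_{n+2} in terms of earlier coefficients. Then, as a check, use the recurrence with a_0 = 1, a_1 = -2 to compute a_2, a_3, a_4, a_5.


Substitute y = sum_n a_n x^n into y'' + (const) y = 0.
y''(x) = sum_{n>=0} (n+2)(n+1) a_{n+2} x^n.
The ODE becomes sum_n [(n+2)(n+1) a_{n+2} - 2 a_n] x^n = 0.
Setting each coefficient to zero gives the recurrence:
  (n+2)(n+1) a_{n+2} - 2 a_n = 0,
  a_{n+2} = 2 / ((n+1)(n+2)) a_n.

Check with a_0 = 1, a_1 = -2 (apply the recurrence for n = 0, 1, 2, 3): a_0 = 1, a_1 = -2, a_2 = 1, a_3 = -2/3, a_4 = 1/6, a_5 = -1/15.

a_{n+2} = 2/((n+1)(n+2)) * a_n; check: a_0 = 1, a_1 = -2, a_2 = 1, a_3 = -2/3, a_4 = 1/6, a_5 = -1/15


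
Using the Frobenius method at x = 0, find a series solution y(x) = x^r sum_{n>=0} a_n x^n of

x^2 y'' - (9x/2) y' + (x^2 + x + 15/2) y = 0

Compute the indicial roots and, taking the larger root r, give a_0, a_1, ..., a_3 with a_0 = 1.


Write in Frobenius form y'' + (p(x)/x) y' + (q(x)/x^2) y = 0:
  p(x) = -9/2,  q(x) = x^2 + x + 15/2.
Indicial equation: r(r-1) + (-9/2) r + (15/2) = 0 -> roots r_1 = 3, r_2 = 5/2.
Take r = r_1 = 3. Let y(x) = x^r sum_{n>=0} a_n x^n with a_0 = 1.
Substitute y = x^r sum a_n x^n and match x^{r+n}. The recurrence is
  D(n) a_n + 1 a_{n-1} + 1 a_{n-2} = 0,  where D(n) = (r+n)(r+n-1) + (-9/2)(r+n) + (15/2).
  a_n = [-1 a_{n-1} - 1 a_{n-2}] / D(n).
Since the indicial polynomial factors as (r - r_1)(r - r_2), D(n) = (r_1 + n - r_1)(r_1 + n - r_2) = n(n + 1/2).
Evaluating step by step (a_0 = 1):
  n = 1: D(1) = 1(1 + 1/2) = 3/2; numerator = -1(1) = -1; a_1 = (-1)/(3/2) = -2/3
  n = 2: D(2) = 2(2 + 1/2) = 5; numerator = -1(-2/3) - 1(1) = -1/3; a_2 = (-1/3)/(5) = -1/15
  n = 3: D(3) = 3(3 + 1/2) = 21/2; numerator = -1(-1/15) - 1(-2/3) = 11/15; a_3 = (11/15)/(21/2) = 22/315

r = 3; a_0 = 1; a_1 = -2/3; a_2 = -1/15; a_3 = 22/315


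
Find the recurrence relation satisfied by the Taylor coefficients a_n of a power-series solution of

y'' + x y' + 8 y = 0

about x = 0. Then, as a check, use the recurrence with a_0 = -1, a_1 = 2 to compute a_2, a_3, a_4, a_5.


Substitute y = sum_n a_n x^n.
y''(x) has coefficient (n+2)(n+1) a_{n+2} at x^n;
x y'(x) has coefficient n a_n at x^n (shift);
8 y(x) has coefficient 8 a_n at x^n.
Matching x^n: (n+2)(n+1) a_{n+2} + (n + 8) a_n = 0.
Thus a_{n+2} = (-n - 8) / ((n+1)(n+2)) * a_n.

Check with a_0 = -1, a_1 = 2 (apply the recurrence for n = 0, 1, 2, 3): a_0 = -1, a_1 = 2, a_2 = 4, a_3 = -3, a_4 = -10/3, a_5 = 33/20.

a_(n+2) = (-n - 8) / ((n+1)(n+2)) * a_n; check: a_0 = -1, a_1 = 2, a_2 = 4, a_3 = -3, a_4 = -10/3, a_5 = 33/20


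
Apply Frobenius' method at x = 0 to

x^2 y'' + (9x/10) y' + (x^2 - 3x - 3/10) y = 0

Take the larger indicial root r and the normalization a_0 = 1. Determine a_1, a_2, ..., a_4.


Write in Frobenius form y'' + (p(x)/x) y' + (q(x)/x^2) y = 0:
  p(x) = 9/10,  q(x) = x^2 - 3x - 3/10.
Indicial equation: r(r-1) + (9/10) r + (-3/10) = 0 -> roots r_1 = 3/5, r_2 = -1/2.
Take r = r_1 = 3/5. Let y(x) = x^r sum_{n>=0} a_n x^n with a_0 = 1.
Substitute y = x^r sum a_n x^n and match x^{r+n}. The recurrence is
  D(n) a_n - 3 a_{n-1} + 1 a_{n-2} = 0,  where D(n) = (r+n)(r+n-1) + (9/10)(r+n) + (-3/10).
  a_n = [3 a_{n-1} - 1 a_{n-2}] / D(n).
Since the indicial polynomial factors as (r - r_1)(r - r_2), D(n) = (r_1 + n - r_1)(r_1 + n - r_2) = n(n + 11/10).
Evaluating step by step (a_0 = 1):
  n = 1: D(1) = 1(1 + 11/10) = 21/10; numerator = 3(1) = 3; a_1 = (3)/(21/10) = 10/7
  n = 2: D(2) = 2(2 + 11/10) = 31/5; numerator = 3(10/7) - 1(1) = 23/7; a_2 = (23/7)/(31/5) = 115/217
  n = 3: D(3) = 3(3 + 11/10) = 123/10; numerator = 3(115/217) - 1(10/7) = 5/31; a_3 = (5/31)/(123/10) = 50/3813
  n = 4: D(4) = 4(4 + 11/10) = 102/5; numerator = 3(50/3813) - 1(115/217) = -4365/8897; a_4 = (-4365/8897)/(102/5) = -7275/302498

r = 3/5; a_0 = 1; a_1 = 10/7; a_2 = 115/217; a_3 = 50/3813; a_4 = -7275/302498


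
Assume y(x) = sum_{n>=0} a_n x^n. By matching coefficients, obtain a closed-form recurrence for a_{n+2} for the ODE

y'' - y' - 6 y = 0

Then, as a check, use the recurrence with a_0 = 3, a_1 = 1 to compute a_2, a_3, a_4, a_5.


Substitute y = sum_n a_n x^n.
y''(x) has coefficient (n+2)(n+1) a_{n+2} at x^n;
-y'(x) has coefficient -(n+1) a_{n+1} at x^n;
-6 y(x) has coefficient -6 a_n at x^n.
Matching x^n: (n+2)(n+1) a_{n+2} - (n+1) a_{n+1} - 6 a_n = 0.
Thus a_{n+2} = [(n+1) a_{n+1} + 6 a_n] / ((n+1)(n+2)).

Check with a_0 = 3, a_1 = 1 (apply the recurrence for n = 0, 1, 2, 3): a_0 = 3, a_1 = 1, a_2 = 19/2, a_3 = 25/6, a_4 = 139/24, a_5 = 289/120.

a_(n+2) = [(n+1) a_(n+1) + 6 a_n] / ((n+1)(n+2)); check: a_0 = 3, a_1 = 1, a_2 = 19/2, a_3 = 25/6, a_4 = 139/24, a_5 = 289/120


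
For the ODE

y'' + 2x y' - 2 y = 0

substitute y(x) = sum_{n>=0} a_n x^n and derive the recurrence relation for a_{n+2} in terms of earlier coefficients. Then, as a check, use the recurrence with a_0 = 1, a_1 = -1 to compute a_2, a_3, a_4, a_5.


Substitute y = sum_n a_n x^n.
y''(x) has coefficient (n+2)(n+1) a_{n+2} at x^n;
2 x y'(x) has coefficient 2 n a_n at x^n (shift);
-2 y(x) has coefficient -2 a_n at x^n.
Matching x^n: (n+2)(n+1) a_{n+2} + (2n - 2) a_n = 0.
Thus a_{n+2} = (-2n + 2) / ((n+1)(n+2)) * a_n.

Check with a_0 = 1, a_1 = -1 (apply the recurrence for n = 0, 1, 2, 3): a_0 = 1, a_1 = -1, a_2 = 1, a_3 = 0, a_4 = -1/6, a_5 = 0.

a_(n+2) = (-2n + 2) / ((n+1)(n+2)) * a_n; check: a_0 = 1, a_1 = -1, a_2 = 1, a_3 = 0, a_4 = -1/6, a_5 = 0


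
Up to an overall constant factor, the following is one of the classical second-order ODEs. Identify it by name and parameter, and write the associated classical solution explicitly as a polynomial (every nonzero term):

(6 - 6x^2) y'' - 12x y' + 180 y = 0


All three coefficients share the factor 6; dividing through by 6 gives  (1 - x^2) y'' - 2x y' + 30 y = 0.
This matches the Legendre equation (1 - x^2) y'' - 2x y' + n(n+1) y = 0 (note the -2x y' term) with n(n+1) = 30, so n = 5; the polynomial solution is P_5(x).
With y = sum_k a_k x^k, matching x^k gives (k+2)(k+1) a_{k+2} = [k(k+1) - n(n+1)] a_k = (k - 5)(k + 6) a_k. The right side vanishes at k = 5, so the series with the parity of 5 terminates at degree 5.
Standard normalization (P_n(1) = 1): leading coefficient (2n)!/(2^n (n!)^2) = 3628800/(32*14400) = 63/8, so a_5 = 63/8. Work downward with a_k = (k+1)(k+2) a_{k+2} / ((k - 5)(k + 6)):
  a_3 = (4)(5)(63/8) / ((3 - 5)(3 + 6)) = (315/2)/(-18) = -35/4
  a_1 = (2)(3)(-35/4) / ((1 - 5)(1 + 6)) = (-105/2)/(-28) = 15/8
Hence P_5(x) = 63 x^5/8 - 35 x^3/4 + 15 x/8.

P_5(x); series = 63 x^5/8 - 35 x^3/4 + 15 x/8


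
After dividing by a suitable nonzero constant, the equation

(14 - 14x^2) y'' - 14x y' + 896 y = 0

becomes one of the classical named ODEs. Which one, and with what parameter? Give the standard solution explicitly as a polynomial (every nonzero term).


All three coefficients share the factor 14; dividing through by 14 gives  (1 - x^2) y'' - x y' + 64 y = 0.
This matches the Chebyshev equation (1 - x^2) y'' - x y' + n^2 y = 0 (note the -x y' term, not -2x y') with n^2 = 64, so n = 8; the polynomial solution is T_8(x).
With y = sum_k a_k x^k, matching x^k gives (k+2)(k+1) a_{k+2} = (k^2 - n^2) a_k = (k - 8)(k + 8) a_k. The right side vanishes at k = 8, so the series with the parity of 8 terminates at degree 8.
Standard normalization: leading coefficient of T_n is 2^(n-1), so a_8 = 2^7 = 128. Work downward with a_k = (k+1)(k+2) a_{k+2} / ((k - 8)(k + 8)):
  a_6 = (7)(8)(128) / ((6 - 8)(6 + 8)) = 7168/(-28) = -256
  a_4 = (5)(6)(-256) / ((4 - 8)(4 + 8)) = -7680/(-48) = 160
  a_2 = (3)(4)(160) / ((2 - 8)(2 + 8)) = 1920/(-60) = -32
  a_0 = (1)(2)(-32) / ((0 - 8)(0 + 8)) = -64/(-64) = 1
Hence T_8(x) = 128 x^8 - 256 x^6 + 160 x^4 - 32 x^2 + 1.

T_8(x); series = 128 x^8 - 256 x^6 + 160 x^4 - 32 x^2 + 1


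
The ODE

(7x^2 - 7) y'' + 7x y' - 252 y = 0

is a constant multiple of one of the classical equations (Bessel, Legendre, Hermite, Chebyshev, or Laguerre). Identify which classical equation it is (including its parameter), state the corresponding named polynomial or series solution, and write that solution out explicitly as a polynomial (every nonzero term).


All three coefficients share the factor -7; dividing through by -7 gives  (1 - x^2) y'' - x y' + 36 y = 0.
This matches the Chebyshev equation (1 - x^2) y'' - x y' + n^2 y = 0 (note the -x y' term, not -2x y') with n^2 = 36, so n = 6; the polynomial solution is T_6(x).
With y = sum_k a_k x^k, matching x^k gives (k+2)(k+1) a_{k+2} = (k^2 - n^2) a_k = (k - 6)(k + 6) a_k. The right side vanishes at k = 6, so the series with the parity of 6 terminates at degree 6.
Standard normalization: leading coefficient of T_n is 2^(n-1), so a_6 = 2^5 = 32. Work downward with a_k = (k+1)(k+2) a_{k+2} / ((k - 6)(k + 6)):
  a_4 = (5)(6)(32) / ((4 - 6)(4 + 6)) = 960/(-20) = -48
  a_2 = (3)(4)(-48) / ((2 - 6)(2 + 6)) = -576/(-32) = 18
  a_0 = (1)(2)(18) / ((0 - 6)(0 + 6)) = 36/(-36) = -1
Hence T_6(x) = 32 x^6 - 48 x^4 + 18 x^2 - 1.

T_6(x); series = 32 x^6 - 48 x^4 + 18 x^2 - 1
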